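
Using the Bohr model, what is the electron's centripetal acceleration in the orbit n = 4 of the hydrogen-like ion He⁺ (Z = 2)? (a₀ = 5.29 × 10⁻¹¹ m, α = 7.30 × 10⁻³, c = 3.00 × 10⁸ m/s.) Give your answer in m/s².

2.83 × 10²¹ m/s²

r = n²a₀/Z = 4.23 × 10⁻¹⁰ m, v = Zαc/n = 1.09 × 10⁶ m/s
a = v²/r = (1.09 × 10⁶)² / 4.23 × 10⁻¹⁰ = 2.83 × 10²¹ m/s²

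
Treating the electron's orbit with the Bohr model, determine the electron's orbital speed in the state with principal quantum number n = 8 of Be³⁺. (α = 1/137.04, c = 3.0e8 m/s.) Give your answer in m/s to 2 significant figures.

1.1e6 m/s

v_n = Zαc/n = 4 × 0.0073 × 3.0e8 / 8
    = 1.1e6 m/s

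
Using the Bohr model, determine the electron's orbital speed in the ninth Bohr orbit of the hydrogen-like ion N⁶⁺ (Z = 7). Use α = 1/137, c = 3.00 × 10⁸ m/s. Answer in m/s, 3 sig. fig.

1.70 × 10⁶ m/s

v_n = Zαc/n = 7 × 0.00730 × 3.00 × 10⁸ / 9
    = 1.70 × 10⁶ m/s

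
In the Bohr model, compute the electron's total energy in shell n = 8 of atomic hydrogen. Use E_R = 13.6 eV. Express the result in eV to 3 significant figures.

E_n = −E_R·Z²/n² = −13.6 × 1²/8² = -0.212 eV

-0.212 eV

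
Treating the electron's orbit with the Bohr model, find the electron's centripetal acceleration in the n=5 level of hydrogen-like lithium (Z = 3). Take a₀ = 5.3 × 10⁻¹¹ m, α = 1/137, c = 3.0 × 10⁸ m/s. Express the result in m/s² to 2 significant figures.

3.9 × 10²¹ m/s²

r = n²a₀/Z = 4.4 × 10⁻¹⁰ m, v = Zαc/n = 1.3 × 10⁶ m/s
a = v²/r = (1.3 × 10⁶)² / 4.4 × 10⁻¹⁰ = 3.9 × 10²¹ m/s²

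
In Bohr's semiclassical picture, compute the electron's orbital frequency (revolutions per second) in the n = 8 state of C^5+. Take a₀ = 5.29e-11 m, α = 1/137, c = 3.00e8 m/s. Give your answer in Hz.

4.63e14 Hz

r = n²a₀/Z = 5.64e-10 m, v = Zαc/n = 1.64e6 m/s
f = v/(2πr) = 4.63e14 Hz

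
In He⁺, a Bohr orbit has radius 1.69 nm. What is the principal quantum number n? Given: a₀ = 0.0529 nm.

8

r_n = n²a₀/Z ⇒ n² = rZ/a₀ = 1.69 × 2 / 0.0529 ≈ 63.89
n = 8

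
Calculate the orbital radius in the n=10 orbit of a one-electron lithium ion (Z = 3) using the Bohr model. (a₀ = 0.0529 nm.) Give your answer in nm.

1.76 nm

r_n = n²a₀/Z = 10² × 0.0529 / 3
    = 100 × 0.0529 / 3 = 1.76 nm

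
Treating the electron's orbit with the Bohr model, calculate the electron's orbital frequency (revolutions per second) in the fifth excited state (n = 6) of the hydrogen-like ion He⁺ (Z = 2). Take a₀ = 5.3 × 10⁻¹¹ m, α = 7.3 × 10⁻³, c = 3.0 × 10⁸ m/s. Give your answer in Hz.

r = n²a₀/Z = 9.5 × 10⁻¹⁰ m, v = Zαc/n = 7.3 × 10⁵ m/s
f = v/(2πr) = 1.2 × 10¹⁴ Hz

1.2 × 10¹⁴ Hz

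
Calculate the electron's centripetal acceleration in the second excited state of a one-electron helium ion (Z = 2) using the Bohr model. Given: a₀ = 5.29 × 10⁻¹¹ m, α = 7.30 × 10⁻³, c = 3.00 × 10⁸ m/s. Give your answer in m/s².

r = n²a₀/Z = 2.38 × 10⁻¹⁰ m, v = Zαc/n = 1.46 × 10⁶ m/s
a = v²/r = (1.46 × 10⁶)² / 2.38 × 10⁻¹⁰ = 8.95 × 10²¹ m/s²

8.95 × 10²¹ m/s²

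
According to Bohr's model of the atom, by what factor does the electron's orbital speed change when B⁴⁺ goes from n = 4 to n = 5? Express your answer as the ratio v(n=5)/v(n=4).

v ∝ Z^1 · n^-1; with Z fixed, v ∝ n^-1.
v(n=5)/v(n=4) = (5/4)^-1 = 4/5

4/5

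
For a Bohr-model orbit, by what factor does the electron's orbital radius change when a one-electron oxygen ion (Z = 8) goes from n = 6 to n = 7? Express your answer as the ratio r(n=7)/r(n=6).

r ∝ Z^-1 · n^2; with Z fixed, r ∝ n^2.
r(n=7)/r(n=6) = (7/6)^2 = 49/36

49/36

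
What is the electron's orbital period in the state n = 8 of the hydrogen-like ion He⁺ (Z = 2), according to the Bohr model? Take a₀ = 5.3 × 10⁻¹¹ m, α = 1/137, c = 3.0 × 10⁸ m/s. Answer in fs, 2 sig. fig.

r = n²a₀/Z = 8²·5.3 × 10⁻¹¹/2 = 1.7 × 10⁻⁹ m
v = Zαc/n = 2·0.0073·3.0 × 10⁸/8 = 5.5 × 10⁵ m/s
T = 2πr/v = 1.9 × 10⁻¹⁴ s = 19 fs

19 fs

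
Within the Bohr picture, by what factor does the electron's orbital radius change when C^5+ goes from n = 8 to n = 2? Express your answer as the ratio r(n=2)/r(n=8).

r ∝ Z^-1 · n^2; with Z fixed, r ∝ n^2.
r(n=2)/r(n=8) = (2/8)^2 = 1/16

1/16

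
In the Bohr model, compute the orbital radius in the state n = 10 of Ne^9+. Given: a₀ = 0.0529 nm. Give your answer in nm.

0.529 nm

r_n = n²a₀/Z = 10² × 0.0529 / 10
    = 100 × 0.0529 / 10 = 0.529 nm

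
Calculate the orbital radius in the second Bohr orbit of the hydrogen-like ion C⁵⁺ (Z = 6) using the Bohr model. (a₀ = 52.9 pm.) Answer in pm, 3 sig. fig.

r_n = n²a₀/Z = 2² × 52.9 / 6
    = 4 × 52.9 / 6 = 35.3 pm

35.3 pm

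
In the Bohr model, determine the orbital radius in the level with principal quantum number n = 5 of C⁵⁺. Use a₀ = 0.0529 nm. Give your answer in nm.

r_n = n²a₀/Z = 5² × 0.0529 / 6
    = 25 × 0.0529 / 6 = 0.220 nm

0.220 nm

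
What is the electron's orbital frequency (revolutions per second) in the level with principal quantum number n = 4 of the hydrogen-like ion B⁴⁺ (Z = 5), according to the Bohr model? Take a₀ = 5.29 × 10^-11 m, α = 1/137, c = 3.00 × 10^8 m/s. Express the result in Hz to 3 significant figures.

2.57 × 10^15 Hz

r = n²a₀/Z = 1.69 × 10^-10 m, v = Zαc/n = 2.74 × 10^6 m/s
f = v/(2πr) = 2.57 × 10^15 Hz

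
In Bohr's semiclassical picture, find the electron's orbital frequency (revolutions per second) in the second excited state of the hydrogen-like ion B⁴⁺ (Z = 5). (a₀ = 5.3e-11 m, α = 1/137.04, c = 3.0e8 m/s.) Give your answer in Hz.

r = n²a₀/Z = 9.5e-11 m, v = Zαc/n = 3.6e6 m/s
f = v/(2πr) = 6.1e15 Hz

6.1e15 Hz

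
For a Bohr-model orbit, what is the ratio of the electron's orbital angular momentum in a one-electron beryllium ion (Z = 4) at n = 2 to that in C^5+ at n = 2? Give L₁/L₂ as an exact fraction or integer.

L = nℏ is independent of Z.
L₁/L₂ = n₁/n₂ = 2/2 = 1

1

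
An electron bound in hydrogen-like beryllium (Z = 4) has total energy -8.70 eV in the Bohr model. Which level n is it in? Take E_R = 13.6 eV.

E_n = −E_R Z²/n² ⇒ n² = E_R Z²/(−E_n) = 13.6 × 4² / 8.70 ≈ 25.01
n = 5

5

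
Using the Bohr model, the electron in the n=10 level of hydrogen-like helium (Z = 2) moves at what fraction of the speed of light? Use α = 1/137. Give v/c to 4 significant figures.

0.001460

v_n = Zαc/n, so v/c = Zα/n = 2 × 0.007299 / 10 = 0.001460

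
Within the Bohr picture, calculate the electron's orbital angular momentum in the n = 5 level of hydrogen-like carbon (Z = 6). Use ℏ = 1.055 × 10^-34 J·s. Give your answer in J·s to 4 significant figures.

L_n = nℏ = 5 × 1.055 × 10^-34 = 5.275 × 10^-34 J·s

5.275 × 10^-34 J·s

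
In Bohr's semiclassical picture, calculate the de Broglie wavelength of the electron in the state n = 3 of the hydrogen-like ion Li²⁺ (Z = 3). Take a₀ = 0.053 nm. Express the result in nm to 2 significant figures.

0.33 nm

The Bohr quantisation condition is nλ = 2πr_n.
r_n = n²a₀/Z = 0.16 nm
λ = 2πr_n/n = 2π·0.16/3 = 0.33 nm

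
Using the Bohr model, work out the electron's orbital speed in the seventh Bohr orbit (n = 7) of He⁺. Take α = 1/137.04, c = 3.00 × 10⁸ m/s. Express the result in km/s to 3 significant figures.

625 km/s

v_n = Zαc/n = 2 × 0.00730 × 3.00 × 10⁸ / 7
    = 625 km/s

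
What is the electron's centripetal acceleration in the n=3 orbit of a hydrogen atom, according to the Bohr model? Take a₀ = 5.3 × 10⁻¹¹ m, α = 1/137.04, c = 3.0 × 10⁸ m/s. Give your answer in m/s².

1.1 × 10²¹ m/s²

r = n²a₀/Z = 4.8 × 10⁻¹⁰ m, v = Zαc/n = 7.3 × 10⁵ m/s
a = v²/r = (7.3 × 10⁵)² / 4.8 × 10⁻¹⁰ = 1.1 × 10²¹ m/s²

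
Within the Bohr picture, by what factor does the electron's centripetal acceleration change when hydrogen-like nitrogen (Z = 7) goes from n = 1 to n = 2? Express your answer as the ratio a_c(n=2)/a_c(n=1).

1/16

a_c ∝ Z^3 · n^-4; with Z fixed, a_c ∝ n^-4.
a_c(n=2)/a_c(n=1) = (2/1)^-4 = 1/16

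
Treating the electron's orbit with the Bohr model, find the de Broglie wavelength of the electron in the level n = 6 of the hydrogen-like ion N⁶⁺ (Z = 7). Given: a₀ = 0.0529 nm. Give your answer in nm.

0.285 nm

The Bohr quantisation condition is nλ = 2πr_n.
r_n = n²a₀/Z = 0.272 nm
λ = 2πr_n/n = 2π·0.272/6 = 0.285 nm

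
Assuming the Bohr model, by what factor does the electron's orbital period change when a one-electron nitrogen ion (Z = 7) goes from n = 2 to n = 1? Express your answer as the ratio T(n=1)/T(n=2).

1/8

T ∝ Z^-2 · n^3; with Z fixed, T ∝ n^3.
T(n=1)/T(n=2) = (1/2)^3 = 1/8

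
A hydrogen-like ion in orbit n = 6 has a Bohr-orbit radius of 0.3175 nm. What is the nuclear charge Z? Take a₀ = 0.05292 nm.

r_n = n²a₀/Z ⇒ Z = n²a₀/r = 6² × 0.05292 / 0.3175 ≈ 6.00
Z = 6

6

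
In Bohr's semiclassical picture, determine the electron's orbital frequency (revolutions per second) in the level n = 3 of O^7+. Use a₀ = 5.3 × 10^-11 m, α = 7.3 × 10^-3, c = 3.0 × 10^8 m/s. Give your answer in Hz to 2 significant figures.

r = n²a₀/Z = 6.0 × 10^-11 m, v = Zαc/n = 5.8 × 10^6 m/s
f = v/(2πr) = 1.6 × 10^16 Hz

1.6 × 10^16 Hz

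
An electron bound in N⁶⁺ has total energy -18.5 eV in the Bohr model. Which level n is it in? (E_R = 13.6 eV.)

E_n = −E_R Z²/n² ⇒ n² = E_R Z²/(−E_n) = 13.6 × 7² / 18.5 ≈ 36.02
n = 6

6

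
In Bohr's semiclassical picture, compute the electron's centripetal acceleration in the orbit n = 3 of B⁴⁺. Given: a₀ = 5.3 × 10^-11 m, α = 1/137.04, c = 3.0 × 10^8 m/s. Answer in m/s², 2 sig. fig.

1.4 × 10^23 m/s²

r = n²a₀/Z = 9.5 × 10^-11 m, v = Zαc/n = 3.6 × 10^6 m/s
a = v²/r = (3.6 × 10^6)² / 9.5 × 10^-11 = 1.4 × 10^23 m/s²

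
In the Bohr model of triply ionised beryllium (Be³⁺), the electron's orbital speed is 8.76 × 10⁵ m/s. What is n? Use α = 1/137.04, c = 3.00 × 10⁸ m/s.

v_n = Zαc/n ⇒ n = Zαc/v = 4 × 0.00730 × 3.00 × 10⁸ / 8.76 × 10⁵ ≈ 10.00
n = 10

10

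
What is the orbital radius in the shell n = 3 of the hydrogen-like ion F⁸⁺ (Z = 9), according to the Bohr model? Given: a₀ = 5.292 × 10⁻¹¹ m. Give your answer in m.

5.292 × 10⁻¹¹ m

r_n = n²a₀/Z = 3² × 5.292 × 10⁻¹¹ / 9
    = 9 × 5.292 × 10⁻¹¹ / 9 = 5.292 × 10⁻¹¹ m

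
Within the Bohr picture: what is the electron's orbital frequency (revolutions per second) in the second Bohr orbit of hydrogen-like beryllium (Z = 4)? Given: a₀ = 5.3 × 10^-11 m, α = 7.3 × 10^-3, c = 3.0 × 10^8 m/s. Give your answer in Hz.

r = n²a₀/Z = 5.3 × 10^-11 m, v = Zαc/n = 4.4 × 10^6 m/s
f = v/(2πr) = 1.3 × 10^16 Hz

1.3 × 10^16 Hz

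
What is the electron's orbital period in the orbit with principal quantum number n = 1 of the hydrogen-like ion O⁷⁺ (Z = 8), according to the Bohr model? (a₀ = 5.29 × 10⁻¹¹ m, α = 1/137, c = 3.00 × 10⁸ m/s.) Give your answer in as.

2.37 as

r = n²a₀/Z = 1²·5.29 × 10⁻¹¹/8 = 6.61 × 10⁻¹² m
v = Zαc/n = 8·0.00730·3.00 × 10⁸/1 = 1.75 × 10⁷ m/s
T = 2πr/v = 2.37 × 10⁻¹⁸ s = 2.37 as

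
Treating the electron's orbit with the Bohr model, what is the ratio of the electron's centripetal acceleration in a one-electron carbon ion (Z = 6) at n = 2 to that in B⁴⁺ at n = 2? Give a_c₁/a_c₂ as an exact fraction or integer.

a_c ∝ Z^3 · n^-4
a_c₁/a_c₂ = (6/5)^3 · (2/2)^-4 = 216/125

216/125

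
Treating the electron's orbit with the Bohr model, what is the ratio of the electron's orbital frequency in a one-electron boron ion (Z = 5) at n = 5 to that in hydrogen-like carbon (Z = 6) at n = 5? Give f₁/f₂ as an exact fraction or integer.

25/36

f ∝ Z^2 · n^-3
f₁/f₂ = (5/6)^2 · (5/5)^-3 = 25/36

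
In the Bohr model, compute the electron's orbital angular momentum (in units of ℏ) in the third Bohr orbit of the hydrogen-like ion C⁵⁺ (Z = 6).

L_n = nℏ, so L/ℏ = n = 3.

3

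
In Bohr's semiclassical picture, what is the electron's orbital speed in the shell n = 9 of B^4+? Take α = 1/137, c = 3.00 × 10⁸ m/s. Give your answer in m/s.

1.22 × 10⁶ m/s

v_n = Zαc/n = 5 × 0.00730 × 3.00 × 10⁸ / 9
    = 1.22 × 10⁶ m/s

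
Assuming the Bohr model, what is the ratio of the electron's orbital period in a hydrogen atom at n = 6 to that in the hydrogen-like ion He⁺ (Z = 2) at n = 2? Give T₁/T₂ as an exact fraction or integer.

108

T ∝ Z^-2 · n^3
T₁/T₂ = (1/2)^-2 · (6/2)^3 = 108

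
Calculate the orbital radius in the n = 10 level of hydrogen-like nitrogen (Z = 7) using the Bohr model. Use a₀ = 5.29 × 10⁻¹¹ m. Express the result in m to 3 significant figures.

r_n = n²a₀/Z = 10² × 5.29 × 10⁻¹¹ / 7
    = 100 × 5.29 × 10⁻¹¹ / 7 = 7.56 × 10⁻¹⁰ m

7.56 × 10⁻¹⁰ m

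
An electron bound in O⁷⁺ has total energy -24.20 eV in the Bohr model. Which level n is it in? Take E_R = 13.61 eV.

E_n = −E_R Z²/n² ⇒ n² = E_R Z²/(−E_n) = 13.61 × 8² / 24.20 ≈ 35.99
n = 6

6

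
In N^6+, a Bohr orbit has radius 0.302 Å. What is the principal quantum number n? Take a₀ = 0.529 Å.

r_n = n²a₀/Z ⇒ n² = rZ/a₀ = 0.302 × 7 / 0.529 ≈ 4.00
n = 2

2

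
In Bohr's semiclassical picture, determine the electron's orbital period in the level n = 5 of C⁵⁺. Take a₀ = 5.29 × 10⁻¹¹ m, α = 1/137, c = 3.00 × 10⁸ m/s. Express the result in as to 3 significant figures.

r = n²a₀/Z = 5²·5.29 × 10⁻¹¹/6 = 2.20 × 10⁻¹⁰ m
v = Zαc/n = 6·0.00730·3.00 × 10⁸/5 = 2.63 × 10⁶ m/s
T = 2πr/v = 5.27 × 10⁻¹⁶ s = 527 as

527 as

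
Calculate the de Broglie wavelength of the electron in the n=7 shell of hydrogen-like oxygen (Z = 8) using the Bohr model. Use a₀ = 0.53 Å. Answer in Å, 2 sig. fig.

The Bohr quantisation condition is nλ = 2πr_n.
r_n = n²a₀/Z = 3.2 Å
λ = 2πr_n/n = 2π·3.2/7 = 2.9 Å

2.9 Å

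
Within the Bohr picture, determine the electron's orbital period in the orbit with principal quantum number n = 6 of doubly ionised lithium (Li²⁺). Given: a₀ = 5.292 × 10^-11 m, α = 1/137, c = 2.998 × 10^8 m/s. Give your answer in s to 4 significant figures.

r = n²a₀/Z = 6²·5.292 × 10^-11/3 = 6.350 × 10^-10 m
v = Zαc/n = 3·0.007299·2.998 × 10^8/6 = 1.094 × 10^6 m/s
T = 2πr/v = 3.647 × 10^-15 s

3.647 × 10^-15 s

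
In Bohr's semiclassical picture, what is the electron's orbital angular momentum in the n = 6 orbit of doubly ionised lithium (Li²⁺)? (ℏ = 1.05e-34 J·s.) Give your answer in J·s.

6.30e-34 J·s

L_n = nℏ = 6 × 1.05e-34 = 6.30e-34 J·s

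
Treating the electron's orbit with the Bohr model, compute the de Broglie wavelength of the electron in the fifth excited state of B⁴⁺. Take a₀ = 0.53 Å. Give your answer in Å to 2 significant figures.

4.0 Å

The Bohr quantisation condition is nλ = 2πr_n.
r_n = n²a₀/Z = 3.8 Å
λ = 2πr_n/n = 2π·3.8/6 = 4.0 Å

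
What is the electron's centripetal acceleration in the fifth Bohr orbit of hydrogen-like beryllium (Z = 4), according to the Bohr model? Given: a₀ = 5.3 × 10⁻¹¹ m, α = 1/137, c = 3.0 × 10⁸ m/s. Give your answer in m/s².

r = n²a₀/Z = 3.3 × 10⁻¹⁰ m, v = Zαc/n = 1.8 × 10⁶ m/s
a = v²/r = (1.8 × 10⁶)² / 3.3 × 10⁻¹⁰ = 9.3 × 10²¹ m/s²

9.3 × 10²¹ m/s²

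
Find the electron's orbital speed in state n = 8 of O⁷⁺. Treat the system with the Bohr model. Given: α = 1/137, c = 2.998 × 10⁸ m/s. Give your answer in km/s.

v_n = Zαc/n = 8 × 0.007299 × 2.998 × 10⁸ / 8
    = 2188 km/s

2188 km/s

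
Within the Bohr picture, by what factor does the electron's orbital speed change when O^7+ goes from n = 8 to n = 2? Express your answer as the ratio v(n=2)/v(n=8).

v ∝ Z^1 · n^-1; with Z fixed, v ∝ n^-1.
v(n=2)/v(n=8) = (2/8)^-1 = 4

4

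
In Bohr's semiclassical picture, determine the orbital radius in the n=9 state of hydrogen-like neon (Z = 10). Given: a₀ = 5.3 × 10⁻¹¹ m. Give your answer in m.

r_n = n²a₀/Z = 9² × 5.3 × 10⁻¹¹ / 10
    = 81 × 5.3 × 10⁻¹¹ / 10 = 4.3 × 10⁻¹⁰ m

4.3 × 10⁻¹⁰ m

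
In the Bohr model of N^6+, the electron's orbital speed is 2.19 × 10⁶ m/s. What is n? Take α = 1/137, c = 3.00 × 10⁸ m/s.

v_n = Zαc/n ⇒ n = Zαc/v = 7 × 0.00730 × 3.00 × 10⁸ / 2.19 × 10⁶ ≈ 7.00
n = 7

7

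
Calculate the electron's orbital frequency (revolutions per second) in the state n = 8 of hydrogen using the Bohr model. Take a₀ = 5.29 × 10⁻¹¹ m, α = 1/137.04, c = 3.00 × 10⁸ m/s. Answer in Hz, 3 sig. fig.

r = n²a₀/Z = 3.39 × 10⁻⁹ m, v = Zαc/n = 2.74 × 10⁵ m/s
f = v/(2πr) = 1.29 × 10¹³ Hz

1.29 × 10¹³ Hz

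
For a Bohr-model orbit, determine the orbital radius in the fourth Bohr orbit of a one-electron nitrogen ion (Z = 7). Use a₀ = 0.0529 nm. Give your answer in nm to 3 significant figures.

r_n = n²a₀/Z = 4² × 0.0529 / 7
    = 16 × 0.0529 / 7 = 0.121 nm

0.121 nm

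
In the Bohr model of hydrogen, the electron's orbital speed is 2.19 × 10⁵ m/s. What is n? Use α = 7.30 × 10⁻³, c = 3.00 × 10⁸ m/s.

10

v_n = Zαc/n ⇒ n = Zαc/v = 1 × 0.00730 × 3.00 × 10⁸ / 2.19 × 10⁵ ≈ 10.00
n = 10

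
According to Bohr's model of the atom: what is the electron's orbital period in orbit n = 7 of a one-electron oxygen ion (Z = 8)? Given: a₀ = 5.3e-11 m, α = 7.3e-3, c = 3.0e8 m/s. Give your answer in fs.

0.81 fs

r = n²a₀/Z = 7²·5.3e-11/8 = 3.2e-10 m
v = Zαc/n = 8·0.0073·3.0e8/7 = 2.5e6 m/s
T = 2πr/v = 8.1e-16 s = 0.81 fs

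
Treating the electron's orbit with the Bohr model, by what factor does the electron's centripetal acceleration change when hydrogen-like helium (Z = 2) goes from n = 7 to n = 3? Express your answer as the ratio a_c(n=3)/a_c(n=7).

a_c ∝ Z^3 · n^-4; with Z fixed, a_c ∝ n^-4.
a_c(n=3)/a_c(n=7) = (3/7)^-4 = 2401/81

2401/81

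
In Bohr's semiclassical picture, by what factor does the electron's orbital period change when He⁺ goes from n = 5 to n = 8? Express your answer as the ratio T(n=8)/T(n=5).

512/125

T ∝ Z^-2 · n^3; with Z fixed, T ∝ n^3.
T(n=8)/T(n=5) = (8/5)^3 = 512/125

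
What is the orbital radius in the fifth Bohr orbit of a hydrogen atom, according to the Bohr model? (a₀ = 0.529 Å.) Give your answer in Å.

r_n = n²a₀/Z = 5² × 0.529 / 1
    = 25 × 0.529 / 1 = 13.2 Å

13.2 Å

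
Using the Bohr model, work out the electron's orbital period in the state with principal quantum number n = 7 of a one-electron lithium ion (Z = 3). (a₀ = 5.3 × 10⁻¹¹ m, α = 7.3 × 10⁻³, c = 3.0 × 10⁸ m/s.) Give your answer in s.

r = n²a₀/Z = 7²·5.3 × 10⁻¹¹/3 = 8.7 × 10⁻¹⁰ m
v = Zαc/n = 3·0.0073·3.0 × 10⁸/7 = 9.4 × 10⁵ m/s
T = 2πr/v = 5.8 × 10⁻¹⁵ s

5.8 × 10⁻¹⁵ s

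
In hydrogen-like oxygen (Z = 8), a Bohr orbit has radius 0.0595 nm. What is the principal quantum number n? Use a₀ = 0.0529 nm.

r_n = n²a₀/Z ⇒ n² = rZ/a₀ = 0.0595 × 8 / 0.0529 ≈ 9.00
n = 3

3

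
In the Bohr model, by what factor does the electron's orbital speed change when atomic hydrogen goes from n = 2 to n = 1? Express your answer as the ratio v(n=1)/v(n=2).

v ∝ Z^1 · n^-1; with Z fixed, v ∝ n^-1.
v(n=1)/v(n=2) = (1/2)^-1 = 2

2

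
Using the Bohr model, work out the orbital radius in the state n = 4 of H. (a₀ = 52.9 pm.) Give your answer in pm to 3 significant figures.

846 pm

r_n = n²a₀/Z = 4² × 52.9 / 1
    = 16 × 52.9 / 1 = 846 pm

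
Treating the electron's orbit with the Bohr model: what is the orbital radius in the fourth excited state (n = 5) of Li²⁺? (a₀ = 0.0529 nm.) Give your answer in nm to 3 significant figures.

r_n = n²a₀/Z = 5² × 0.0529 / 3
    = 25 × 0.0529 / 3 = 0.441 nm

0.441 nm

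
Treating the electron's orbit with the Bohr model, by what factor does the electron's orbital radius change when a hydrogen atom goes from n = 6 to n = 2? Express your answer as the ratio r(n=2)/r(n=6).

1/9

r ∝ Z^-1 · n^2; with Z fixed, r ∝ n^2.
r(n=2)/r(n=6) = (2/6)^2 = 1/9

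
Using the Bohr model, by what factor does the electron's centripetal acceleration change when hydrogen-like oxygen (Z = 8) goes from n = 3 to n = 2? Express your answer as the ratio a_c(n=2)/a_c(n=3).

a_c ∝ Z^3 · n^-4; with Z fixed, a_c ∝ n^-4.
a_c(n=2)/a_c(n=3) = (2/3)^-4 = 81/16

81/16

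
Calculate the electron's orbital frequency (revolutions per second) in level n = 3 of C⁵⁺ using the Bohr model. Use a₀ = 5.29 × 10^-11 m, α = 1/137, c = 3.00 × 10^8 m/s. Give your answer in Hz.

8.78 × 10^15 Hz

r = n²a₀/Z = 7.94 × 10^-11 m, v = Zαc/n = 4.38 × 10^6 m/s
f = v/(2πr) = 8.78 × 10^15 Hz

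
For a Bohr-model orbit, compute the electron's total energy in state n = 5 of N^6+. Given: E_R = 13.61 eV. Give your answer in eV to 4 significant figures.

E_n = −E_R·Z²/n² = −13.61 × 7²/5² = -26.68 eV

-26.68 eV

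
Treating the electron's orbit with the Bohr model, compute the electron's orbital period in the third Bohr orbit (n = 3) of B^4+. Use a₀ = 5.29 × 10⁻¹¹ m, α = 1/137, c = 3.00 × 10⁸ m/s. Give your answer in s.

r = n²a₀/Z = 3²·5.29 × 10⁻¹¹/5 = 9.52 × 10⁻¹¹ m
v = Zαc/n = 5·0.00730·3.00 × 10⁸/3 = 3.65 × 10⁶ m/s
T = 2πr/v = 1.64 × 10⁻¹⁶ s

1.64 × 10⁻¹⁶ s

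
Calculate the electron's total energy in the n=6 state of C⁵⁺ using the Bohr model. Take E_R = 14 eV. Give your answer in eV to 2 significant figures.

E_n = −E_R·Z²/n² = −14 × 6²/6² = -14 eV

-14 eV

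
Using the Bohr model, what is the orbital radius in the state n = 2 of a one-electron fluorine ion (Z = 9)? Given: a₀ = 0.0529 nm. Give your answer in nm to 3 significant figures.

0.0235 nm

r_n = n²a₀/Z = 2² × 0.0529 / 9
    = 4 × 0.0529 / 9 = 0.0235 nm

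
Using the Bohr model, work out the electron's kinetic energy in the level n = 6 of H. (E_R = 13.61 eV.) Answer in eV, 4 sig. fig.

0.3781 eV

For a Coulomb orbit the virial theorem gives K = −E_n.
E_n = −E_R·Z²/n², so K = E_R·Z²/n² = 13.61 × 1²/6² = 0.3781 eV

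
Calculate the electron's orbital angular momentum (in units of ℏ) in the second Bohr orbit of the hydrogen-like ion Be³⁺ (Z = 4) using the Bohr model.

L_n = nℏ, so L/ℏ = n = 2.

2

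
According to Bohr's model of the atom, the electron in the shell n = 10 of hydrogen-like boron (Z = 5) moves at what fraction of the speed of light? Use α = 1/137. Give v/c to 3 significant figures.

0.00365

v_n = Zαc/n, so v/c = Zα/n = 5 × 0.00730 / 10 = 0.00365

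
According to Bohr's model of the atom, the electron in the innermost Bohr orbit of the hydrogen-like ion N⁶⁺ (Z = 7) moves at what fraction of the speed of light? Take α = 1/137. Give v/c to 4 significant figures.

0.05109

v_n = Zαc/n, so v/c = Zα/n = 7 × 0.007299 / 1 = 0.05109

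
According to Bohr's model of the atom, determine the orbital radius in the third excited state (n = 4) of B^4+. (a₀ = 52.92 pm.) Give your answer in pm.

r_n = n²a₀/Z = 4² × 52.92 / 5
    = 16 × 52.92 / 5 = 169.3 pm

169.3 pm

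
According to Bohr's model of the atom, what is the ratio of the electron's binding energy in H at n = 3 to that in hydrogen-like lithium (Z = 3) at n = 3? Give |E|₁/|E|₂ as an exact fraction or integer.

1/9

|E| ∝ Z^2 · n^-2
|E|₁/|E|₂ = (1/3)^2 · (3/3)^-2 = 1/9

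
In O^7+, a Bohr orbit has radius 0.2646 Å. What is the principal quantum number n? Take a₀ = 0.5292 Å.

2

r_n = n²a₀/Z ⇒ n² = rZ/a₀ = 0.2646 × 8 / 0.5292 ≈ 4.00
n = 2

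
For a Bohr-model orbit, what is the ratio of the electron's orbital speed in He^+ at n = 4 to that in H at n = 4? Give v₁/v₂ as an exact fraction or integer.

v ∝ Z^1 · n^-1
v₁/v₂ = (2/1)^1 · (4/4)^-1 = 2

2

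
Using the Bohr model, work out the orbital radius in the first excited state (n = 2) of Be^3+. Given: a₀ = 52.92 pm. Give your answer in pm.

r_n = n²a₀/Z = 2² × 52.92 / 4
    = 4 × 52.92 / 4 = 52.92 pm

52.92 pm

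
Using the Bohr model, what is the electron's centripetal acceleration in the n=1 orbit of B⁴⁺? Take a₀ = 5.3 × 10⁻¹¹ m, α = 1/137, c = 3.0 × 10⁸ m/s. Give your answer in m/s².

r = n²a₀/Z = 1.1 × 10⁻¹¹ m, v = Zαc/n = 1.1 × 10⁷ m/s
a = v²/r = (1.1 × 10⁷)² / 1.1 × 10⁻¹¹ = 1.1 × 10²⁵ m/s²

1.1 × 10²⁵ m/s²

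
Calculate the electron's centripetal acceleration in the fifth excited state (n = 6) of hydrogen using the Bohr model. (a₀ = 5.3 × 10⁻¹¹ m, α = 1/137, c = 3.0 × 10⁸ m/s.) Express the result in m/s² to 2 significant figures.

7.0 × 10¹⁹ m/s²

r = n²a₀/Z = 1.9 × 10⁻⁹ m, v = Zαc/n = 3.6 × 10⁵ m/s
a = v²/r = (3.6 × 10⁵)² / 1.9 × 10⁻⁹ = 7.0 × 10¹⁹ m/s²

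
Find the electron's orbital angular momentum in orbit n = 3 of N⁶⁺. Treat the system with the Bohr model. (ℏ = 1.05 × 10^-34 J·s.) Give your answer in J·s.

L_n = nℏ = 3 × 1.05 × 10^-34 = 3.15 × 10^-34 J·s

3.15 × 10^-34 J·s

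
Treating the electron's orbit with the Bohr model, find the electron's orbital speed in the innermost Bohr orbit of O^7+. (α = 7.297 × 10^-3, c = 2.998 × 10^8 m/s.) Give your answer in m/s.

v_n = Zαc/n = 8 × 0.007297 × 2.998 × 10^8 / 1
    = 1.750 × 10^7 m/s

1.750 × 10^7 m/s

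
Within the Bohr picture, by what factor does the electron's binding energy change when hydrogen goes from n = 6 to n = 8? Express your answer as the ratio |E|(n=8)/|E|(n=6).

9/16

|E| ∝ Z^2 · n^-2; with Z fixed, |E| ∝ n^-2.
|E|(n=8)/|E|(n=6) = (8/6)^-2 = 9/16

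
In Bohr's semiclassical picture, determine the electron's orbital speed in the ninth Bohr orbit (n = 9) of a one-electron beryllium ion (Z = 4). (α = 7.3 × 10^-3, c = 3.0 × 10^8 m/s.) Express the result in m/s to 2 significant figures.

9.7 × 10^5 m/s

v_n = Zαc/n = 4 × 0.0073 × 3.0 × 10^8 / 9
    = 9.7 × 10^5 m/s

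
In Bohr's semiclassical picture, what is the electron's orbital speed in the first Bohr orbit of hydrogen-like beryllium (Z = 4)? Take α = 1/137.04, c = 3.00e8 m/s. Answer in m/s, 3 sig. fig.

8.76e6 m/s

v_n = Zαc/n = 4 × 0.00730 × 3.00e8 / 1
    = 8.76e6 m/s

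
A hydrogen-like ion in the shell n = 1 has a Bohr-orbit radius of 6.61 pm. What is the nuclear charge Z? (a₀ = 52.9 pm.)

r_n = n²a₀/Z ⇒ Z = n²a₀/r = 1² × 52.9 / 6.61 ≈ 8.00
Z = 8

8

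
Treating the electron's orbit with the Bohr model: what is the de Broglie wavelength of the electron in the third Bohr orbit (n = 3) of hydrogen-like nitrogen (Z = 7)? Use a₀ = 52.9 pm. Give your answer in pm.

The Bohr quantisation condition is nλ = 2πr_n.
r_n = n²a₀/Z = 68.0 pm
λ = 2πr_n/n = 2π·68.0/3 = 142 pm

142 pm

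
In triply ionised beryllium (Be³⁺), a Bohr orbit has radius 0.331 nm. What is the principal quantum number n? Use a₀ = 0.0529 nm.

5

r_n = n²a₀/Z ⇒ n² = rZ/a₀ = 0.331 × 4 / 0.0529 ≈ 25.03
n = 5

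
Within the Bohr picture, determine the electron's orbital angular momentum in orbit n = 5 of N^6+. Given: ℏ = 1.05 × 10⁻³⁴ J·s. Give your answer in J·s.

5.25 × 10⁻³⁴ J·s

L_n = nℏ = 5 × 1.05 × 10⁻³⁴ = 5.25 × 10⁻³⁴ J·s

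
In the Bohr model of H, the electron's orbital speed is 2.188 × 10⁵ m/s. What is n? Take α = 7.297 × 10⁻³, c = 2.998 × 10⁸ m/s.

10

v_n = Zαc/n ⇒ n = Zαc/v = 1 × 0.007297 × 2.998 × 10⁸ / 2.188 × 10⁵ ≈ 10.00
n = 10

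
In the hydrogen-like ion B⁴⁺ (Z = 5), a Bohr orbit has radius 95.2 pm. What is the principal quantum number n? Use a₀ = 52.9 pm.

r_n = n²a₀/Z ⇒ n² = rZ/a₀ = 95.2 × 5 / 52.9 ≈ 9.00
n = 3

3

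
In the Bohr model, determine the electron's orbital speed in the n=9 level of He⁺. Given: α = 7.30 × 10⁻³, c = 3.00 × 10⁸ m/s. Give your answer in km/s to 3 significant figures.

487 km/s

v_n = Zαc/n = 2 × 0.00730 × 3.00 × 10⁸ / 9
    = 487 km/s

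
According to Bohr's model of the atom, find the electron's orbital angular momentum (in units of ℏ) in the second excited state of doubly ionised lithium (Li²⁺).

L_n = nℏ, so L/ℏ = n = 3.

3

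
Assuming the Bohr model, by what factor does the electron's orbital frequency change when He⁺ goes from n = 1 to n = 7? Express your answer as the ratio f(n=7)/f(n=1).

1/343

f ∝ Z^2 · n^-3; with Z fixed, f ∝ n^-3.
f(n=7)/f(n=1) = (7/1)^-3 = 1/343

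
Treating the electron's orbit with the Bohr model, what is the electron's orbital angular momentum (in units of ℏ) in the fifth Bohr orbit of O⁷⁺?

L_n = nℏ, so L/ℏ = n = 5.

5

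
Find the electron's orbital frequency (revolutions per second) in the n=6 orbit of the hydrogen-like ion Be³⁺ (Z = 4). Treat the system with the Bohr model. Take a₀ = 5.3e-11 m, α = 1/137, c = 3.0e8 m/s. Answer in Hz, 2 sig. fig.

4.9e14 Hz

r = n²a₀/Z = 4.8e-10 m, v = Zαc/n = 1.5e6 m/s
f = v/(2πr) = 4.9e14 Hz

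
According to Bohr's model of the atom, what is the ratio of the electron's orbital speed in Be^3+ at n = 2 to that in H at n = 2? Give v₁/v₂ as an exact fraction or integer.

v ∝ Z^1 · n^-1
v₁/v₂ = (4/1)^1 · (2/2)^-1 = 4

4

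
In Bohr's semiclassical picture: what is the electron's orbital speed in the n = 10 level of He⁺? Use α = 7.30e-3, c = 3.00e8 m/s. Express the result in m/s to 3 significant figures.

4.38e5 m/s

v_n = Zαc/n = 2 × 0.00730 × 3.00e8 / 10
    = 4.38e5 m/s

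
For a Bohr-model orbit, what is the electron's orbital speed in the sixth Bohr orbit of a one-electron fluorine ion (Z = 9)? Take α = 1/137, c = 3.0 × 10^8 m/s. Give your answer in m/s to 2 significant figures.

v_n = Zαc/n = 9 × 0.0073 × 3.0 × 10^8 / 6
    = 3.3 × 10^6 m/s

3.3 × 10^6 m/s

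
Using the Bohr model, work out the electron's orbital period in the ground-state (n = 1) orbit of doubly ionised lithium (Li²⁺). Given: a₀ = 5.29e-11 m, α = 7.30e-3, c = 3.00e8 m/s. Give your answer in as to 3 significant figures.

r = n²a₀/Z = 1²·5.29e-11/3 = 1.76e-11 m
v = Zαc/n = 3·0.00730·3.00e8/1 = 6.57e6 m/s
T = 2πr/v = 1.69e-17 s = 16.9 as

16.9 as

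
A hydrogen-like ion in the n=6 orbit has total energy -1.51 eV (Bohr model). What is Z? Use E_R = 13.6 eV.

E_n = −E_R Z²/n² ⇒ Z² = −E_n n²/E_R = 1.51 × 6² / 13.6 ≈ 4.00
Z = 2

2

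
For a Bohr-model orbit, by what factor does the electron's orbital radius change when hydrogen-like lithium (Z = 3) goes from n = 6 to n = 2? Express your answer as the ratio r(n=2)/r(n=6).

r ∝ Z^-1 · n^2; with Z fixed, r ∝ n^2.
r(n=2)/r(n=6) = (2/6)^2 = 1/9

1/9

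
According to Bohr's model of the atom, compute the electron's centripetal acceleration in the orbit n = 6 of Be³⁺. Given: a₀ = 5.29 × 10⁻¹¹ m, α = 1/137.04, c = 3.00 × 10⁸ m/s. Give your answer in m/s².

r = n²a₀/Z = 4.76 × 10⁻¹⁰ m, v = Zαc/n = 1.46 × 10⁶ m/s
a = v²/r = (1.46 × 10⁶)² / 4.76 × 10⁻¹⁰ = 4.47 × 10²¹ m/s²

4.47 × 10²¹ m/s²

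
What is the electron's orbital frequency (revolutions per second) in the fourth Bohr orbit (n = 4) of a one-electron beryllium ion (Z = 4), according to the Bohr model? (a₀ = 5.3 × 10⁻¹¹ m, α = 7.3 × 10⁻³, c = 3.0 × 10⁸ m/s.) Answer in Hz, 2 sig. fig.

1.6 × 10¹⁵ Hz

r = n²a₀/Z = 2.1 × 10⁻¹⁰ m, v = Zαc/n = 2.2 × 10⁶ m/s
f = v/(2πr) = 1.6 × 10¹⁵ Hz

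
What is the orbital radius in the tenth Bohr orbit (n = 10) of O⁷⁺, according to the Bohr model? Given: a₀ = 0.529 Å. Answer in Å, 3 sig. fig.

r_n = n²a₀/Z = 10² × 0.529 / 8
    = 100 × 0.529 / 8 = 6.61 Å

6.61 Å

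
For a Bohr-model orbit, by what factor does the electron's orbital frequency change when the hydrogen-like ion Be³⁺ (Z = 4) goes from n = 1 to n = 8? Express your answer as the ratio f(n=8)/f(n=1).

f ∝ Z^2 · n^-3; with Z fixed, f ∝ n^-3.
f(n=8)/f(n=1) = (8/1)^-3 = 1/512

1/512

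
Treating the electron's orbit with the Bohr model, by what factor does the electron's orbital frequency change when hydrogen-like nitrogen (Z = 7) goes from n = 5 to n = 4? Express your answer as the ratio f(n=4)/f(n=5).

f ∝ Z^2 · n^-3; with Z fixed, f ∝ n^-3.
f(n=4)/f(n=5) = (4/5)^-3 = 125/64

125/64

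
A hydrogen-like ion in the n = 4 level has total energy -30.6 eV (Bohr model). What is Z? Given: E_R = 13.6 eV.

E_n = −E_R Z²/n² ⇒ Z² = −E_n n²/E_R = 30.6 × 4² / 13.6 ≈ 36.00
Z = 6

6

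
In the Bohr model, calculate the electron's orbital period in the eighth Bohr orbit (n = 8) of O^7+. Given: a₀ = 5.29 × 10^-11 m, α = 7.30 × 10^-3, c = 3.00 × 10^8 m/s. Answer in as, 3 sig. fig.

r = n²a₀/Z = 8²·5.29 × 10^-11/8 = 4.23 × 10^-10 m
v = Zαc/n = 8·0.00730·3.00 × 10^8/8 = 2.19 × 10^6 m/s
T = 2πr/v = 1.21 × 10^-15 s = 1210 as

1210 as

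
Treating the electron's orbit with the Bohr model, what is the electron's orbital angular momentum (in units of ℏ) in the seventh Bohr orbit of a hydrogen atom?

7

L_n = nℏ, so L/ℏ = n = 7.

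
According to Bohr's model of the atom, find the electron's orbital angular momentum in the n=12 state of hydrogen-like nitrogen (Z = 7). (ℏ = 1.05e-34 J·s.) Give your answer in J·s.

1.26e-33 J·s

L_n = nℏ = 12 × 1.05e-34 = 1.26e-33 J·s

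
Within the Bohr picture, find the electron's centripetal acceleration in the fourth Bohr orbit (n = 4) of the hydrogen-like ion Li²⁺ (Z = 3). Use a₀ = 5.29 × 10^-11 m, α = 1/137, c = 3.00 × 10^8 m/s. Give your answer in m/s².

9.56 × 10^21 m/s²

r = n²a₀/Z = 2.82 × 10^-10 m, v = Zαc/n = 1.64 × 10^6 m/s
a = v²/r = (1.64 × 10^6)² / 2.82 × 10^-10 = 9.56 × 10^21 m/s²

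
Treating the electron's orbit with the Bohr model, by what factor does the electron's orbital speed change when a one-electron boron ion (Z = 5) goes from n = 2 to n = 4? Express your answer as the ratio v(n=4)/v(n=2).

v ∝ Z^1 · n^-1; with Z fixed, v ∝ n^-1.
v(n=4)/v(n=2) = (4/2)^-1 = 1/2

1/2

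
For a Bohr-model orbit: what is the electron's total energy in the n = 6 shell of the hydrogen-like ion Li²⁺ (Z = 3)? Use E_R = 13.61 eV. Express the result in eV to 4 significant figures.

-3.402 eV

E_n = −E_R·Z²/n² = −13.61 × 3²/6² = -3.402 eV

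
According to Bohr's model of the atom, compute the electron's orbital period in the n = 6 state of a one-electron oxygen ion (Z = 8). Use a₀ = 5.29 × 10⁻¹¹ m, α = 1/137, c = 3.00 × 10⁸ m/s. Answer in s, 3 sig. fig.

5.12 × 10⁻¹⁶ s

r = n²a₀/Z = 6²·5.29 × 10⁻¹¹/8 = 2.38 × 10⁻¹⁰ m
v = Zαc/n = 8·0.00730·3.00 × 10⁸/6 = 2.92 × 10⁶ m/s
T = 2πr/v = 5.12 × 10⁻¹⁶ s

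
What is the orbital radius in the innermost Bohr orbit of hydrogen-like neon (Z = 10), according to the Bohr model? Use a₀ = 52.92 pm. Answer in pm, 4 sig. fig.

r_n = n²a₀/Z = 1² × 52.92 / 10
    = 1 × 52.92 / 10 = 5.292 pm

5.292 pm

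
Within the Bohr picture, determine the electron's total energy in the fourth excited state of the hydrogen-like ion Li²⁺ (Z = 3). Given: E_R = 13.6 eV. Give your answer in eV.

E_n = −E_R·Z²/n² = −13.6 × 3²/5² = -4.90 eV

-4.90 eV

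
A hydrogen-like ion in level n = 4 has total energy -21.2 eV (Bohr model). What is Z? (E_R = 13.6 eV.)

5

E_n = −E_R Z²/n² ⇒ Z² = −E_n n²/E_R = 21.2 × 4² / 13.6 ≈ 24.94
Z = 5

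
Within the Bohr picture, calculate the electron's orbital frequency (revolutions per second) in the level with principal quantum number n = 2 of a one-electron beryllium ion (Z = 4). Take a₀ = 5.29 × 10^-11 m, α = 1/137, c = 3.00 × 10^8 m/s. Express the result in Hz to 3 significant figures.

r = n²a₀/Z = 5.29 × 10^-11 m, v = Zαc/n = 4.38 × 10^6 m/s
f = v/(2πr) = 1.32 × 10^16 Hz

1.32 × 10^16 Hz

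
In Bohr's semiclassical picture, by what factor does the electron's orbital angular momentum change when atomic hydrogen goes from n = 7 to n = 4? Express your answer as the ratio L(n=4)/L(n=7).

4/7

L = nℏ depends only on n, so L ∝ n.
L(n=4)/L(n=7) = (4/7)^1 = 4/7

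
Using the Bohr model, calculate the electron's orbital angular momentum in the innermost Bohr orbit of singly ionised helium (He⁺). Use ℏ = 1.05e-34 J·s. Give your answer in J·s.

1.05e-34 J·s

L_n = nℏ = 1 × 1.05e-34 = 1.05e-34 J·s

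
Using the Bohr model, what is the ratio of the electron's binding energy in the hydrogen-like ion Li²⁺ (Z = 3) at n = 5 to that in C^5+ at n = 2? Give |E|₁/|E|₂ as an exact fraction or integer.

1/25

|E| ∝ Z^2 · n^-2
|E|₁/|E|₂ = (3/6)^2 · (5/2)^-2 = 1/25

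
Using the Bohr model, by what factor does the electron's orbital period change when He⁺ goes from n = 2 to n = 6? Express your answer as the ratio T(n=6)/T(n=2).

T ∝ Z^-2 · n^3; with Z fixed, T ∝ n^3.
T(n=6)/T(n=2) = (6/2)^3 = 27

27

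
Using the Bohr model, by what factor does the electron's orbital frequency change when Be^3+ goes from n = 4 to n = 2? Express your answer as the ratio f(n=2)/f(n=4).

8

f ∝ Z^2 · n^-3; with Z fixed, f ∝ n^-3.
f(n=2)/f(n=4) = (2/4)^-3 = 8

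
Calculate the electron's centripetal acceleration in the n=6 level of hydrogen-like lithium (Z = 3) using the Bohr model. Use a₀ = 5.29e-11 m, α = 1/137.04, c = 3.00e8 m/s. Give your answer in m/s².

1.89e21 m/s²

r = n²a₀/Z = 6.35e-10 m, v = Zαc/n = 1.09e6 m/s
a = v²/r = (1.09e6)² / 6.35e-10 = 1.89e21 m/s²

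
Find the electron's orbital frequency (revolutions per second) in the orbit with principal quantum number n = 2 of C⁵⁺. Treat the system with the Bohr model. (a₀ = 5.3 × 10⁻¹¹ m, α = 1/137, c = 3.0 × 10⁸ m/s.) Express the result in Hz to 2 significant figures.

3.0 × 10¹⁶ Hz

r = n²a₀/Z = 3.5 × 10⁻¹¹ m, v = Zαc/n = 6.6 × 10⁶ m/s
f = v/(2πr) = 3.0 × 10¹⁶ Hz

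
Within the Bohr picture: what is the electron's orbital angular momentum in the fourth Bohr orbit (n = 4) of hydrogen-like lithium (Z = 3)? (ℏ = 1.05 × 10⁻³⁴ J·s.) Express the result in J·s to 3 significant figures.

L_n = nℏ = 4 × 1.05 × 10⁻³⁴ = 4.20 × 10⁻³⁴ J·s

4.20 × 10⁻³⁴ J·s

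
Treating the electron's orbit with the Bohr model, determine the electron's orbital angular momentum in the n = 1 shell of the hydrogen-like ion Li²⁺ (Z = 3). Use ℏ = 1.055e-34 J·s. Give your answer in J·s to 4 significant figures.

L_n = nℏ = 1 × 1.055e-34 = 1.055e-34 J·s

1.055e-34 J·s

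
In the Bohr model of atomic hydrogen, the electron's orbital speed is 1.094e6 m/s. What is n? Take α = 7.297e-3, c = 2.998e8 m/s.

v_n = Zαc/n ⇒ n = Zαc/v = 1 × 0.007297 × 2.998e8 / 1.094e6 ≈ 2.00
n = 2

2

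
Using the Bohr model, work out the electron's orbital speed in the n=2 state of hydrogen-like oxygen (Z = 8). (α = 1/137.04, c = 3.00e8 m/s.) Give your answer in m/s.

v_n = Zαc/n = 8 × 0.00730 × 3.00e8 / 2
    = 8.76e6 m/s

8.76e6 m/s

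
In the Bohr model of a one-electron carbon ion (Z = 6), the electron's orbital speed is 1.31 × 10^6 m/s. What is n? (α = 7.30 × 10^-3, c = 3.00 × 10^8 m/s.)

v_n = Zαc/n ⇒ n = Zαc/v = 6 × 0.00730 × 3.00 × 10^8 / 1.31 × 10^6 ≈ 10.03
n = 10

10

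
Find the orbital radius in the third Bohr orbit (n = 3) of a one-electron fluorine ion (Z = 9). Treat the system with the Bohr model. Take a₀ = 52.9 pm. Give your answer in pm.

52.9 pm

r_n = n²a₀/Z = 3² × 52.9 / 9
    = 9 × 52.9 / 9 = 52.9 pm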